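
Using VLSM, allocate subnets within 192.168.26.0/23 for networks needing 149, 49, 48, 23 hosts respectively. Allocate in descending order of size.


149 hosts -> /24 (254 usable): 192.168.26.0/24
49 hosts -> /26 (62 usable): 192.168.27.0/26
48 hosts -> /26 (62 usable): 192.168.27.64/26
23 hosts -> /27 (30 usable): 192.168.27.128/27
Allocation: 192.168.26.0/24 (149 hosts, 254 usable); 192.168.27.0/26 (49 hosts, 62 usable); 192.168.27.64/26 (48 hosts, 62 usable); 192.168.27.128/27 (23 hosts, 30 usable)


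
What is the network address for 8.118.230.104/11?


IP:   00001000.01110110.11100110.01101000
Mask: 11111111.11100000.00000000.00000000
AND operation:
Net:  00001000.01100000.00000000.00000000
Network: 8.96.0.0/11


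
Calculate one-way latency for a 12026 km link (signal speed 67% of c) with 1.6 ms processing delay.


Speed = 0.67 * 3e5 km/s = 201000 km/s
Propagation delay = 12026 / 201000 = 0.0598 s = 59.8308 ms
Processing delay = 1.6 ms
Total one-way latency = 61.4308 ms


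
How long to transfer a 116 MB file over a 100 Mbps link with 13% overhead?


Effective throughput = 100 * (1 - 13/100) = 87 Mbps
File size in Mb = 116 * 8 = 928 Mb
Time = 928 / 87
Time = 10.6667 seconds


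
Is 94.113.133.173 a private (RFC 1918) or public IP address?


RFC 1918 private ranges:
  10.0.0.0/8 (10.0.0.0 - 10.255.255.255)
  172.16.0.0/12 (172.16.0.0 - 172.31.255.255)
  192.168.0.0/16 (192.168.0.0 - 192.168.255.255)
Public (not in any RFC 1918 range)


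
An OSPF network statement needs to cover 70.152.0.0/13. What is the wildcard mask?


Subnet mask: 255.248.0.0
Wildcard = 255.255.255.255 - subnet mask
255 - 255 = 0
255 - 248 = 7
255 - 0 = 255
255 - 0 = 255
Wildcard: 0.7.255.255


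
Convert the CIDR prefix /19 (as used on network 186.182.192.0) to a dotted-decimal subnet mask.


/19 means 19 network bits, 13 host bits
Binary: 11111111111111111110000000000000
Mask: 255.255.224.0


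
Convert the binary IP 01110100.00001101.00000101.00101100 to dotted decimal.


01110100 = 116
00001101 = 13
00000101 = 5
00101100 = 44
IP: 116.13.5.44


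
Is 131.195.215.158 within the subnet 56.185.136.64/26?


Subnet network: 56.185.136.64
Test IP AND mask: 131.195.215.128
No, 131.195.215.158 is not in 56.185.136.64/26


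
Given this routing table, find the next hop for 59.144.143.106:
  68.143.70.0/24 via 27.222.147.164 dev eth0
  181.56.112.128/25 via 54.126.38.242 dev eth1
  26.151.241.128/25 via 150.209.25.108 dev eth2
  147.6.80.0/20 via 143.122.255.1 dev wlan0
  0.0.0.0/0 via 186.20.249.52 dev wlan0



Longest prefix match for 59.144.143.106:
  /24 68.143.70.0: no
  /25 181.56.112.128: no
  /25 26.151.241.128: no
  /20 147.6.80.0: no
  /0 0.0.0.0: MATCH
Selected: next-hop 186.20.249.52 via wlan0 (matched /0)


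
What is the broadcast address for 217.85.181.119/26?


Network: 217.85.181.64/26
Host bits = 6
Set all host bits to 1:
Broadcast: 217.85.181.127


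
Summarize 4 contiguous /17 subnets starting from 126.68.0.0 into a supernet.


Original prefix: /17
Number of subnets: 4 = 2^2
New prefix = 17 - 2 = 15
Supernet: 126.68.0.0/15


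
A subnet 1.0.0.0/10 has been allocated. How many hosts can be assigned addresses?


Host bits = 32 - 10 = 22
Total addresses = 2^22 = 4194304
Usable = total - 2 (network and broadcast)
Usable hosts: 4194302


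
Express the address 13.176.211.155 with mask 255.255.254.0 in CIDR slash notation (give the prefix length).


Binary: 11111111.11111111.11111110.00000000
Count leading 1s
Prefix: /23


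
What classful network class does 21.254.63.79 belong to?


First octet: 21
Binary: 00010101
0xxxxxxx -> Class A (1-126)
Class A, default mask 255.0.0.0 (/8)


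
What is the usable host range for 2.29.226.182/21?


Network: 2.29.224.0
Broadcast: 2.29.231.255
First usable = network + 1
Last usable = broadcast - 1
Range: 2.29.224.1 to 2.29.231.254


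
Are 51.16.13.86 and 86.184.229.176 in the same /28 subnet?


Mask: 255.255.255.240
51.16.13.86 AND mask = 51.16.13.80
86.184.229.176 AND mask = 86.184.229.176
No, different subnets (51.16.13.80 vs 86.184.229.176)


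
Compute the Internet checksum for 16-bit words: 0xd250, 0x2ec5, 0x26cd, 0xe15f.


Sum all words (with carry folding):
+ 0xd250 = 0xd250
+ 0x2ec5 = 0x0116
+ 0x26cd = 0x27e3
+ 0xe15f = 0x0943
One's complement: ~0x0943
Checksum = 0xf6bc


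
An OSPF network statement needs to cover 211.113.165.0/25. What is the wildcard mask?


Subnet mask: 255.255.255.128
Wildcard = 255.255.255.255 - subnet mask
255 - 255 = 0
255 - 255 = 0
255 - 255 = 0
255 - 128 = 127
Wildcard: 0.0.0.127


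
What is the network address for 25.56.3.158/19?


IP:   00011001.00111000.00000011.10011110
Mask: 11111111.11111111.11100000.00000000
AND operation:
Net:  00011001.00111000.00000000.00000000
Network: 25.56.0.0/19


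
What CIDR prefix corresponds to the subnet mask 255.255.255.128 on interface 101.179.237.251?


Binary: 11111111.11111111.11111111.10000000
Count leading 1s
Prefix: /25


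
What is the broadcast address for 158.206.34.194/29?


Network: 158.206.34.192/29
Host bits = 3
Set all host bits to 1:
Broadcast: 158.206.34.199


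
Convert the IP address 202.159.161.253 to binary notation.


202 = 11001010
159 = 10011111
161 = 10100001
253 = 11111101
Binary: 11001010.10011111.10100001.11111101


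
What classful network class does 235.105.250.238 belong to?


First octet: 235
Binary: 11101011
1110xxxx -> Class D (224-239)
Class D (multicast), default mask N/A


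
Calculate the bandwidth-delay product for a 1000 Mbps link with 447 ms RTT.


BDP = bandwidth * RTT
= 1000 Mbps * 447 ms
= 1000 * 1e6 * 447 / 1000 bits
= 447000000 bits
= 55875000 bytes
= 54565.4297 KB
BDP = 447000000 bits (55875000 bytes)


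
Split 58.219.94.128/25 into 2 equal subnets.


New prefix = 25 + 1 = 26
Each subnet has 64 addresses
  58.219.94.128/26
  58.219.94.192/26
Subnets: 58.219.94.128/26, 58.219.94.192/26


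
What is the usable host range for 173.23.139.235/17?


Network: 173.23.128.0
Broadcast: 173.23.255.255
First usable = network + 1
Last usable = broadcast - 1
Range: 173.23.128.1 to 173.23.255.254


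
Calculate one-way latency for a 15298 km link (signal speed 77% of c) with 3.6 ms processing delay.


Speed = 0.77 * 3e5 km/s = 231000 km/s
Propagation delay = 15298 / 231000 = 0.0662 s = 66.2251 ms
Processing delay = 3.6 ms
Total one-way latency = 69.8251 ms


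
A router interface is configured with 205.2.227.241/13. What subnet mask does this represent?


/13 means 13 network bits, 19 host bits
Binary: 11111111111110000000000000000000
Mask: 255.248.0.0


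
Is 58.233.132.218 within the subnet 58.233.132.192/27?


Subnet network: 58.233.132.192
Test IP AND mask: 58.233.132.192
Yes, 58.233.132.218 is in 58.233.132.192/27


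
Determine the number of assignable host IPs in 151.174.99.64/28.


Host bits = 32 - 28 = 4
Total addresses = 2^4 = 16
Usable = total - 2 (network and broadcast)
Usable hosts: 14


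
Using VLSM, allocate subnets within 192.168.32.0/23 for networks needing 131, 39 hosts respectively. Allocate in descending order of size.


131 hosts -> /24 (254 usable): 192.168.32.0/24
39 hosts -> /26 (62 usable): 192.168.33.0/26
Allocation: 192.168.32.0/24 (131 hosts, 254 usable); 192.168.33.0/26 (39 hosts, 62 usable)


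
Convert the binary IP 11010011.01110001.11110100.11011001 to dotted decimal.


11010011 = 211
01110001 = 113
11110100 = 244
11011001 = 217
IP: 211.113.244.217


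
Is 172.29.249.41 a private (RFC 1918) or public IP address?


RFC 1918 private ranges:
  10.0.0.0/8 (10.0.0.0 - 10.255.255.255)
  172.16.0.0/12 (172.16.0.0 - 172.31.255.255)
  192.168.0.0/16 (192.168.0.0 - 192.168.255.255)
Private (in 172.16.0.0/12)


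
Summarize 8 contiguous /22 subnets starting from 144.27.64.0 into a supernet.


Original prefix: /22
Number of subnets: 8 = 2^3
New prefix = 22 - 3 = 19
Supernet: 144.27.64.0/19


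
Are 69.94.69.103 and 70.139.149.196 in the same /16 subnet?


Mask: 255.255.0.0
69.94.69.103 AND mask = 69.94.0.0
70.139.149.196 AND mask = 70.139.0.0
No, different subnets (69.94.0.0 vs 70.139.0.0)


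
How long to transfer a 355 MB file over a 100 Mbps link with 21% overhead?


Effective throughput = 100 * (1 - 21/100) = 79 Mbps
File size in Mb = 355 * 8 = 2840 Mb
Time = 2840 / 79
Time = 35.9494 seconds


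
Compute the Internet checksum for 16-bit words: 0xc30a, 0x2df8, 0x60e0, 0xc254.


Sum all words (with carry folding):
+ 0xc30a = 0xc30a
+ 0x2df8 = 0xf102
+ 0x60e0 = 0x51e3
+ 0xc254 = 0x1438
One's complement: ~0x1438
Checksum = 0xebc7


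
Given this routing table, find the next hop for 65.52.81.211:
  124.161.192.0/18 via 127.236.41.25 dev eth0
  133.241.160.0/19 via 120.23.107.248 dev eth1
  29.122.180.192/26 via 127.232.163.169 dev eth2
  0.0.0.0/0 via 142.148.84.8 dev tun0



Longest prefix match for 65.52.81.211:
  /18 124.161.192.0: no
  /19 133.241.160.0: no
  /26 29.122.180.192: no
  /0 0.0.0.0: MATCH
Selected: next-hop 142.148.84.8 via tun0 (matched /0)


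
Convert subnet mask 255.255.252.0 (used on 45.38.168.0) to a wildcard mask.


Subnet mask: 255.255.252.0
Wildcard = 255.255.255.255 - subnet mask
255 - 255 = 0
255 - 255 = 0
255 - 252 = 3
255 - 0 = 255
Wildcard: 0.0.3.255


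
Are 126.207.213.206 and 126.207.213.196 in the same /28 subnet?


Mask: 255.255.255.240
126.207.213.206 AND mask = 126.207.213.192
126.207.213.196 AND mask = 126.207.213.192
Yes, same subnet (126.207.213.192)


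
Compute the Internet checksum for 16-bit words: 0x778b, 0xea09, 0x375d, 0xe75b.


Sum all words (with carry folding):
+ 0x778b = 0x778b
+ 0xea09 = 0x6195
+ 0x375d = 0x98f2
+ 0xe75b = 0x804e
One's complement: ~0x804e
Checksum = 0x7fb1


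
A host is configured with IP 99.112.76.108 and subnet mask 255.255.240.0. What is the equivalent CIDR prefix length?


Binary: 11111111.11111111.11110000.00000000
Count leading 1s
Prefix: /20


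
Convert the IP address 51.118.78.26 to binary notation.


51 = 00110011
118 = 01110110
78 = 01001110
26 = 00011010
Binary: 00110011.01110110.01001110.00011010


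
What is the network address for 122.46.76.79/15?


IP:   01111010.00101110.01001100.01001111
Mask: 11111111.11111110.00000000.00000000
AND operation:
Net:  01111010.00101110.00000000.00000000
Network: 122.46.0.0/15


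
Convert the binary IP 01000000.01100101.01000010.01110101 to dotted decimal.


01000000 = 64
01100101 = 101
01000010 = 66
01110101 = 117
IP: 64.101.66.117


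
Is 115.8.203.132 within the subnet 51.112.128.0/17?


Subnet network: 51.112.128.0
Test IP AND mask: 115.8.128.0
No, 115.8.203.132 is not in 51.112.128.0/17


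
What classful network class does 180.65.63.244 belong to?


First octet: 180
Binary: 10110100
10xxxxxx -> Class B (128-191)
Class B, default mask 255.255.0.0 (/16)


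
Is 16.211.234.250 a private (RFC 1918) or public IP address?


RFC 1918 private ranges:
  10.0.0.0/8 (10.0.0.0 - 10.255.255.255)
  172.16.0.0/12 (172.16.0.0 - 172.31.255.255)
  192.168.0.0/16 (192.168.0.0 - 192.168.255.255)
Public (not in any RFC 1918 range)


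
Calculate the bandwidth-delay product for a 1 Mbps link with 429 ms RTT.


BDP = bandwidth * RTT
= 1 Mbps * 429 ms
= 1 * 1e6 * 429 / 1000 bits
= 429000 bits
= 53625 bytes
= 52.3682 KB
BDP = 429000 bits (53625 bytes)


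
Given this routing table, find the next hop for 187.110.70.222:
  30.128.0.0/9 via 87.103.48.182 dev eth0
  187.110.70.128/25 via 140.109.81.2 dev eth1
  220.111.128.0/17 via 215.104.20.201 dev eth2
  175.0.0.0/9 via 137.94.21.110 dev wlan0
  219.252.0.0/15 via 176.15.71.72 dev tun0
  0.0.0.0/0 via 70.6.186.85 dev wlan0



Longest prefix match for 187.110.70.222:
  /9 30.128.0.0: no
  /25 187.110.70.128: MATCH
  /17 220.111.128.0: no
  /9 175.0.0.0: no
  /15 219.252.0.0: no
  /0 0.0.0.0: MATCH
Selected: next-hop 140.109.81.2 via eth1 (matched /25)


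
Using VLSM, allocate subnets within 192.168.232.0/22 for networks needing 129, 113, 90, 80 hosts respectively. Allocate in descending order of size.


129 hosts -> /24 (254 usable): 192.168.232.0/24
113 hosts -> /25 (126 usable): 192.168.233.0/25
90 hosts -> /25 (126 usable): 192.168.233.128/25
80 hosts -> /25 (126 usable): 192.168.234.0/25
Allocation: 192.168.232.0/24 (129 hosts, 254 usable); 192.168.233.0/25 (113 hosts, 126 usable); 192.168.233.128/25 (90 hosts, 126 usable); 192.168.234.0/25 (80 hosts, 126 usable)


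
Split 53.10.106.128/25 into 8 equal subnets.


New prefix = 25 + 3 = 28
Each subnet has 16 addresses
  53.10.106.128/28
  53.10.106.144/28
  53.10.106.160/28
  53.10.106.176/28
  53.10.106.192/28
  53.10.106.208/28
  53.10.106.224/28
  53.10.106.240/28
Subnets: 53.10.106.128/28, 53.10.106.144/28, 53.10.106.160/28, 53.10.106.176/28, 53.10.106.192/28, 53.10.106.208/28, 53.10.106.224/28, 53.10.106.240/28


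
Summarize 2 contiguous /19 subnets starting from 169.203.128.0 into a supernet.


Original prefix: /19
Number of subnets: 2 = 2^1
New prefix = 19 - 1 = 18
Supernet: 169.203.128.0/18


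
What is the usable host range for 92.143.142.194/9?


Network: 92.128.0.0
Broadcast: 92.255.255.255
First usable = network + 1
Last usable = broadcast - 1
Range: 92.128.0.1 to 92.255.255.254


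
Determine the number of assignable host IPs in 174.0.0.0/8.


Host bits = 32 - 8 = 24
Total addresses = 2^24 = 16777216
Usable = total - 2 (network and broadcast)
Usable hosts: 16777214


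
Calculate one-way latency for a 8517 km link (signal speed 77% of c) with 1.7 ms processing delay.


Speed = 0.77 * 3e5 km/s = 231000 km/s
Propagation delay = 8517 / 231000 = 0.0369 s = 36.8701 ms
Processing delay = 1.7 ms
Total one-way latency = 38.5701 ms


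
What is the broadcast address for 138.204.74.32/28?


Network: 138.204.74.32/28
Host bits = 4
Set all host bits to 1:
Broadcast: 138.204.74.47


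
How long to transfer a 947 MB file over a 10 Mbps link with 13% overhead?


Effective throughput = 10 * (1 - 13/100) = 8.7 Mbps
File size in Mb = 947 * 8 = 7576 Mb
Time = 7576 / 8.7
Time = 870.8046 seconds


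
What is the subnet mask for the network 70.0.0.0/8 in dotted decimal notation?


/8 means 8 network bits, 24 host bits
Binary: 11111111000000000000000000000000
Mask: 255.0.0.0


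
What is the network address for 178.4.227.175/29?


IP:   10110010.00000100.11100011.10101111
Mask: 11111111.11111111.11111111.11111000
AND operation:
Net:  10110010.00000100.11100011.10101000
Network: 178.4.227.168/29


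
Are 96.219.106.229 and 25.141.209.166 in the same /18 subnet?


Mask: 255.255.192.0
96.219.106.229 AND mask = 96.219.64.0
25.141.209.166 AND mask = 25.141.192.0
No, different subnets (96.219.64.0 vs 25.141.192.0)


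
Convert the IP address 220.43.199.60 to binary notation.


220 = 11011100
43 = 00101011
199 = 11000111
60 = 00111100
Binary: 11011100.00101011.11000111.00111100


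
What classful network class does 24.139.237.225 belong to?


First octet: 24
Binary: 00011000
0xxxxxxx -> Class A (1-126)
Class A, default mask 255.0.0.0 (/8)


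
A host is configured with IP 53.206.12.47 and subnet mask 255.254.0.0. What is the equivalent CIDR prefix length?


Binary: 11111111.11111110.00000000.00000000
Count leading 1s
Prefix: /15


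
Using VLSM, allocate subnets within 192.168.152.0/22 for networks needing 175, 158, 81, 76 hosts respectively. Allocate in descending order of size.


175 hosts -> /24 (254 usable): 192.168.152.0/24
158 hosts -> /24 (254 usable): 192.168.153.0/24
81 hosts -> /25 (126 usable): 192.168.154.0/25
76 hosts -> /25 (126 usable): 192.168.154.128/25
Allocation: 192.168.152.0/24 (175 hosts, 254 usable); 192.168.153.0/24 (158 hosts, 254 usable); 192.168.154.0/25 (81 hosts, 126 usable); 192.168.154.128/25 (76 hosts, 126 usable)


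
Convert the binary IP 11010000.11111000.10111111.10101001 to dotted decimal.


11010000 = 208
11111000 = 248
10111111 = 191
10101001 = 169
IP: 208.248.191.169


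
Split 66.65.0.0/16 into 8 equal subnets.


New prefix = 16 + 3 = 19
Each subnet has 8192 addresses
  66.65.0.0/19
  66.65.32.0/19
  66.65.64.0/19
  66.65.96.0/19
  66.65.128.0/19
  66.65.160.0/19
  66.65.192.0/19
  66.65.224.0/19
Subnets: 66.65.0.0/19, 66.65.32.0/19, 66.65.64.0/19, 66.65.96.0/19, 66.65.128.0/19, 66.65.160.0/19, 66.65.192.0/19, 66.65.224.0/19


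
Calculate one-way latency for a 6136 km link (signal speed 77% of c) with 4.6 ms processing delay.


Speed = 0.77 * 3e5 km/s = 231000 km/s
Propagation delay = 6136 / 231000 = 0.0266 s = 26.5628 ms
Processing delay = 4.6 ms
Total one-way latency = 31.1628 ms


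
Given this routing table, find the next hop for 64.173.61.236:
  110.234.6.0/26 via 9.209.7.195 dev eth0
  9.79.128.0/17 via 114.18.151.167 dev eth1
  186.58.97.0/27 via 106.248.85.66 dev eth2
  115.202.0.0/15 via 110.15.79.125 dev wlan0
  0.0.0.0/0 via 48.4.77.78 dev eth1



Longest prefix match for 64.173.61.236:
  /26 110.234.6.0: no
  /17 9.79.128.0: no
  /27 186.58.97.0: no
  /15 115.202.0.0: no
  /0 0.0.0.0: MATCH
Selected: next-hop 48.4.77.78 via eth1 (matched /0)


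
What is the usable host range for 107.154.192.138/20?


Network: 107.154.192.0
Broadcast: 107.154.207.255
First usable = network + 1
Last usable = broadcast - 1
Range: 107.154.192.1 to 107.154.207.254


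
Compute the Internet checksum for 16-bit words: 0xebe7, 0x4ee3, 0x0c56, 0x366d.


Sum all words (with carry folding):
+ 0xebe7 = 0xebe7
+ 0x4ee3 = 0x3acb
+ 0x0c56 = 0x4721
+ 0x366d = 0x7d8e
One's complement: ~0x7d8e
Checksum = 0x8271


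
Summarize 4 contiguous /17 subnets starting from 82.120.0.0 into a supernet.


Original prefix: /17
Number of subnets: 4 = 2^2
New prefix = 17 - 2 = 15
Supernet: 82.120.0.0/15


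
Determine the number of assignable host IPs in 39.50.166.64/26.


Host bits = 32 - 26 = 6
Total addresses = 2^6 = 64
Usable = total - 2 (network and broadcast)
Usable hosts: 62


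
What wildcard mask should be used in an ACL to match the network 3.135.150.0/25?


Subnet mask: 255.255.255.128
Wildcard = 255.255.255.255 - subnet mask
255 - 255 = 0
255 - 255 = 0
255 - 255 = 0
255 - 128 = 127
Wildcard: 0.0.0.127


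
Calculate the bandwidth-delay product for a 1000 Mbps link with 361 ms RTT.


BDP = bandwidth * RTT
= 1000 Mbps * 361 ms
= 1000 * 1e6 * 361 / 1000 bits
= 361000000 bits
= 45125000 bytes
= 44067.3828 KB
BDP = 361000000 bits (45125000 bytes)


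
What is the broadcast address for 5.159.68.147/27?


Network: 5.159.68.128/27
Host bits = 5
Set all host bits to 1:
Broadcast: 5.159.68.159


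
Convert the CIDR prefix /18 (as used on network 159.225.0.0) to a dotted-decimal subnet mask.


/18 means 18 network bits, 14 host bits
Binary: 11111111111111111100000000000000
Mask: 255.255.192.0


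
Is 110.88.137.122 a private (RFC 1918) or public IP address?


RFC 1918 private ranges:
  10.0.0.0/8 (10.0.0.0 - 10.255.255.255)
  172.16.0.0/12 (172.16.0.0 - 172.31.255.255)
  192.168.0.0/16 (192.168.0.0 - 192.168.255.255)
Public (not in any RFC 1918 range)


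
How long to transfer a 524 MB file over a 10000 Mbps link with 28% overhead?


Effective throughput = 10000 * (1 - 28/100) = 7200 Mbps
File size in Mb = 524 * 8 = 4192 Mb
Time = 4192 / 7200
Time = 0.5822 seconds


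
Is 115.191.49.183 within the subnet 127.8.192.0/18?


Subnet network: 127.8.192.0
Test IP AND mask: 115.191.0.0
No, 115.191.49.183 is not in 127.8.192.0/18


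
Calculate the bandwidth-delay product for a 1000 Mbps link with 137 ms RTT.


BDP = bandwidth * RTT
= 1000 Mbps * 137 ms
= 1000 * 1e6 * 137 / 1000 bits
= 137000000 bits
= 17125000 bytes
= 16723.6328 KB
BDP = 137000000 bits (17125000 bytes)


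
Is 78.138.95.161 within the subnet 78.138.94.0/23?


Subnet network: 78.138.94.0
Test IP AND mask: 78.138.94.0
Yes, 78.138.95.161 is in 78.138.94.0/23


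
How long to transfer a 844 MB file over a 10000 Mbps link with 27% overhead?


Effective throughput = 10000 * (1 - 27/100) = 7300 Mbps
File size in Mb = 844 * 8 = 6752 Mb
Time = 6752 / 7300
Time = 0.9249 seconds


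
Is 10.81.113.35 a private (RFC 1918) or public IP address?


RFC 1918 private ranges:
  10.0.0.0/8 (10.0.0.0 - 10.255.255.255)
  172.16.0.0/12 (172.16.0.0 - 172.31.255.255)
  192.168.0.0/16 (192.168.0.0 - 192.168.255.255)
Private (in 10.0.0.0/8)


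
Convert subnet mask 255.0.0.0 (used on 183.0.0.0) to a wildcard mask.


Subnet mask: 255.0.0.0
Wildcard = 255.255.255.255 - subnet mask
255 - 255 = 0
255 - 0 = 255
255 - 0 = 255
255 - 0 = 255
Wildcard: 0.255.255.255


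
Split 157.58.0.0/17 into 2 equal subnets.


New prefix = 17 + 1 = 18
Each subnet has 16384 addresses
  157.58.0.0/18
  157.58.64.0/18
Subnets: 157.58.0.0/18, 157.58.64.0/18


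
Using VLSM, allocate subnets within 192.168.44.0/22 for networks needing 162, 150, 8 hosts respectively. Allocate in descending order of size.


162 hosts -> /24 (254 usable): 192.168.44.0/24
150 hosts -> /24 (254 usable): 192.168.45.0/24
8 hosts -> /28 (14 usable): 192.168.46.0/28
Allocation: 192.168.44.0/24 (162 hosts, 254 usable); 192.168.45.0/24 (150 hosts, 254 usable); 192.168.46.0/28 (8 hosts, 14 usable)


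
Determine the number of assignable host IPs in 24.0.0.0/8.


Host bits = 32 - 8 = 24
Total addresses = 2^24 = 16777216
Usable = total - 2 (network and broadcast)
Usable hosts: 16777214


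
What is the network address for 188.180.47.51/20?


IP:   10111100.10110100.00101111.00110011
Mask: 11111111.11111111.11110000.00000000
AND operation:
Net:  10111100.10110100.00100000.00000000
Network: 188.180.32.0/20


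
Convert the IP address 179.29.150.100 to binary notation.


179 = 10110011
29 = 00011101
150 = 10010110
100 = 01100100
Binary: 10110011.00011101.10010110.01100100


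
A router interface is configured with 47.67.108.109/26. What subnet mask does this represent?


/26 means 26 network bits, 6 host bits
Binary: 11111111111111111111111111000000
Mask: 255.255.255.192


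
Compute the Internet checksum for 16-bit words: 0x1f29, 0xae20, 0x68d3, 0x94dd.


Sum all words (with carry folding):
+ 0x1f29 = 0x1f29
+ 0xae20 = 0xcd49
+ 0x68d3 = 0x361d
+ 0x94dd = 0xcafa
One's complement: ~0xcafa
Checksum = 0x3505


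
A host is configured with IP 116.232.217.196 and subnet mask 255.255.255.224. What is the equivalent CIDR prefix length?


Binary: 11111111.11111111.11111111.11100000
Count leading 1s
Prefix: /27


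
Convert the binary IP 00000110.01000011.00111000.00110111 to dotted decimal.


00000110 = 6
01000011 = 67
00111000 = 56
00110111 = 55
IP: 6.67.56.55


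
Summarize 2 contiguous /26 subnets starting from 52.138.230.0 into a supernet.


Original prefix: /26
Number of subnets: 2 = 2^1
New prefix = 26 - 1 = 25
Supernet: 52.138.230.0/25


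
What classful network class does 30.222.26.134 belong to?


First octet: 30
Binary: 00011110
0xxxxxxx -> Class A (1-126)
Class A, default mask 255.0.0.0 (/8)


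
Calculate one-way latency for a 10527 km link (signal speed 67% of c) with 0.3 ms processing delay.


Speed = 0.67 * 3e5 km/s = 201000 km/s
Propagation delay = 10527 / 201000 = 0.0524 s = 52.3731 ms
Processing delay = 0.3 ms
Total one-way latency = 52.6731 ms


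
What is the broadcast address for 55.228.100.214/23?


Network: 55.228.100.0/23
Host bits = 9
Set all host bits to 1:
Broadcast: 55.228.101.255


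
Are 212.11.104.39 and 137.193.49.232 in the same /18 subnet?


Mask: 255.255.192.0
212.11.104.39 AND mask = 212.11.64.0
137.193.49.232 AND mask = 137.193.0.0
No, different subnets (212.11.64.0 vs 137.193.0.0)


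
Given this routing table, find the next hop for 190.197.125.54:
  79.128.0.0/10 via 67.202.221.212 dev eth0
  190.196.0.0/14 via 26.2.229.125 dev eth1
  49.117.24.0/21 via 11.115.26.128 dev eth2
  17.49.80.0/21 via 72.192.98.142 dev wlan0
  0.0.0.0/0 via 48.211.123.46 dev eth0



Longest prefix match for 190.197.125.54:
  /10 79.128.0.0: no
  /14 190.196.0.0: MATCH
  /21 49.117.24.0: no
  /21 17.49.80.0: no
  /0 0.0.0.0: MATCH
Selected: next-hop 26.2.229.125 via eth1 (matched /14)


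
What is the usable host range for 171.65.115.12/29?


Network: 171.65.115.8
Broadcast: 171.65.115.15
First usable = network + 1
Last usable = broadcast - 1
Range: 171.65.115.9 to 171.65.115.14


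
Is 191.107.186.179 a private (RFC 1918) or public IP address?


RFC 1918 private ranges:
  10.0.0.0/8 (10.0.0.0 - 10.255.255.255)
  172.16.0.0/12 (172.16.0.0 - 172.31.255.255)
  192.168.0.0/16 (192.168.0.0 - 192.168.255.255)
Public (not in any RFC 1918 range)


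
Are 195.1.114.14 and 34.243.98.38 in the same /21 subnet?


Mask: 255.255.248.0
195.1.114.14 AND mask = 195.1.112.0
34.243.98.38 AND mask = 34.243.96.0
No, different subnets (195.1.112.0 vs 34.243.96.0)


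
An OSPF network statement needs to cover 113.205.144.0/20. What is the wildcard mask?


Subnet mask: 255.255.240.0
Wildcard = 255.255.255.255 - subnet mask
255 - 255 = 0
255 - 255 = 0
255 - 240 = 15
255 - 0 = 255
Wildcard: 0.0.15.255


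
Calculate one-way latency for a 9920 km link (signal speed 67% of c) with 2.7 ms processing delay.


Speed = 0.67 * 3e5 km/s = 201000 km/s
Propagation delay = 9920 / 201000 = 0.0494 s = 49.3532 ms
Processing delay = 2.7 ms
Total one-way latency = 52.0532 ms


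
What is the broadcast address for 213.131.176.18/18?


Network: 213.131.128.0/18
Host bits = 14
Set all host bits to 1:
Broadcast: 213.131.191.255


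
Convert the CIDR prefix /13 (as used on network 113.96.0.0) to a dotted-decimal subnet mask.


/13 means 13 network bits, 19 host bits
Binary: 11111111111110000000000000000000
Mask: 255.248.0.0


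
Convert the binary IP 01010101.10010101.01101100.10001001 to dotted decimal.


01010101 = 85
10010101 = 149
01101100 = 108
10001001 = 137
IP: 85.149.108.137


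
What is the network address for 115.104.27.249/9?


IP:   01110011.01101000.00011011.11111001
Mask: 11111111.10000000.00000000.00000000
AND operation:
Net:  01110011.00000000.00000000.00000000
Network: 115.0.0.0/9


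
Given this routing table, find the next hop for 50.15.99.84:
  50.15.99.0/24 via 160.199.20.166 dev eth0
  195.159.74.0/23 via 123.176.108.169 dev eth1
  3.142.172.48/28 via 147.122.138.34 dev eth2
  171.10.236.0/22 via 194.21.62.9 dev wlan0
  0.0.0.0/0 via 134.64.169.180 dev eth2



Longest prefix match for 50.15.99.84:
  /24 50.15.99.0: MATCH
  /23 195.159.74.0: no
  /28 3.142.172.48: no
  /22 171.10.236.0: no
  /0 0.0.0.0: MATCH
Selected: next-hop 160.199.20.166 via eth0 (matched /24)


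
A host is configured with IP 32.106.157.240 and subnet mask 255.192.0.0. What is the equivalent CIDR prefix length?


Binary: 11111111.11000000.00000000.00000000
Count leading 1s
Prefix: /10


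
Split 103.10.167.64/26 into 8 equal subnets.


New prefix = 26 + 3 = 29
Each subnet has 8 addresses
  103.10.167.64/29
  103.10.167.72/29
  103.10.167.80/29
  103.10.167.88/29
  103.10.167.96/29
  103.10.167.104/29
  103.10.167.112/29
  103.10.167.120/29
Subnets: 103.10.167.64/29, 103.10.167.72/29, 103.10.167.80/29, 103.10.167.88/29, 103.10.167.96/29, 103.10.167.104/29, 103.10.167.112/29, 103.10.167.120/29


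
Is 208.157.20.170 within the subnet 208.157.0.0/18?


Subnet network: 208.157.0.0
Test IP AND mask: 208.157.0.0
Yes, 208.157.20.170 is in 208.157.0.0/18


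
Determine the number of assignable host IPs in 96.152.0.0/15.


Host bits = 32 - 15 = 17
Total addresses = 2^17 = 131072
Usable = total - 2 (network and broadcast)
Usable hosts: 131070


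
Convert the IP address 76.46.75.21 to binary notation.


76 = 01001100
46 = 00101110
75 = 01001011
21 = 00010101
Binary: 01001100.00101110.01001011.00010101


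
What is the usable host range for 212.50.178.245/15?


Network: 212.50.0.0
Broadcast: 212.51.255.255
First usable = network + 1
Last usable = broadcast - 1
Range: 212.50.0.1 to 212.51.255.254


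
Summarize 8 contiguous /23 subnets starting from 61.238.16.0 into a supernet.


Original prefix: /23
Number of subnets: 8 = 2^3
New prefix = 23 - 3 = 20
Supernet: 61.238.16.0/20


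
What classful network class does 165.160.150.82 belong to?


First octet: 165
Binary: 10100101
10xxxxxx -> Class B (128-191)
Class B, default mask 255.255.0.0 (/16)


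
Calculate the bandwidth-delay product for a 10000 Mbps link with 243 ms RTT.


BDP = bandwidth * RTT
= 10000 Mbps * 243 ms
= 10000 * 1e6 * 243 / 1000 bits
= 2430000000 bits
= 303750000 bytes
= 296630.8594 KB
BDP = 2430000000 bits (303750000 bytes)


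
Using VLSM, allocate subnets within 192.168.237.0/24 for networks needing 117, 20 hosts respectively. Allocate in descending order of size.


117 hosts -> /25 (126 usable): 192.168.237.0/25
20 hosts -> /27 (30 usable): 192.168.237.128/27
Allocation: 192.168.237.0/25 (117 hosts, 126 usable); 192.168.237.128/27 (20 hosts, 30 usable)


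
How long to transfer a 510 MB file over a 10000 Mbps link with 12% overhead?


Effective throughput = 10000 * (1 - 12/100) = 8800 Mbps
File size in Mb = 510 * 8 = 4080 Mb
Time = 4080 / 8800
Time = 0.4636 seconds


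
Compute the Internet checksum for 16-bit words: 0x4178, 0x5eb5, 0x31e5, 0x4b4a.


Sum all words (with carry folding):
+ 0x4178 = 0x4178
+ 0x5eb5 = 0xa02d
+ 0x31e5 = 0xd212
+ 0x4b4a = 0x1d5d
One's complement: ~0x1d5d
Checksum = 0xe2a2


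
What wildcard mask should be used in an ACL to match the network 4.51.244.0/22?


Subnet mask: 255.255.252.0
Wildcard = 255.255.255.255 - subnet mask
255 - 255 = 0
255 - 255 = 0
255 - 252 = 3
255 - 0 = 255
Wildcard: 0.0.3.255


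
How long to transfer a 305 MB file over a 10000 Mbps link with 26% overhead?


Effective throughput = 10000 * (1 - 26/100) = 7400 Mbps
File size in Mb = 305 * 8 = 2440 Mb
Time = 2440 / 7400
Time = 0.3297 seconds


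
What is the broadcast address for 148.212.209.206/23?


Network: 148.212.208.0/23
Host bits = 9
Set all host bits to 1:
Broadcast: 148.212.209.255


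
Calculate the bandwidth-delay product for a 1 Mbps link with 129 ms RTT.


BDP = bandwidth * RTT
= 1 Mbps * 129 ms
= 1 * 1e6 * 129 / 1000 bits
= 129000 bits
= 16125 bytes
= 15.7471 KB
BDP = 129000 bits (16125 bytes)


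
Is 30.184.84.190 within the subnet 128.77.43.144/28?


Subnet network: 128.77.43.144
Test IP AND mask: 30.184.84.176
No, 30.184.84.190 is not in 128.77.43.144/28


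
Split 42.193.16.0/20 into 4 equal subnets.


New prefix = 20 + 2 = 22
Each subnet has 1024 addresses
  42.193.16.0/22
  42.193.20.0/22
  42.193.24.0/22
  42.193.28.0/22
Subnets: 42.193.16.0/22, 42.193.20.0/22, 42.193.24.0/22, 42.193.28.0/22


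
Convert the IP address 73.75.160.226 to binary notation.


73 = 01001001
75 = 01001011
160 = 10100000
226 = 11100010
Binary: 01001001.01001011.10100000.11100010


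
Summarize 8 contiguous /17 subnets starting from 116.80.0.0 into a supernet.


Original prefix: /17
Number of subnets: 8 = 2^3
New prefix = 17 - 3 = 14
Supernet: 116.80.0.0/14


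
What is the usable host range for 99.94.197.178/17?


Network: 99.94.128.0
Broadcast: 99.94.255.255
First usable = network + 1
Last usable = broadcast - 1
Range: 99.94.128.1 to 99.94.255.254


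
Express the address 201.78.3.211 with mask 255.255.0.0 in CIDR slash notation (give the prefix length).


Binary: 11111111.11111111.00000000.00000000
Count leading 1s
Prefix: /16


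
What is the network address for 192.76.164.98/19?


IP:   11000000.01001100.10100100.01100010
Mask: 11111111.11111111.11100000.00000000
AND operation:
Net:  11000000.01001100.10100000.00000000
Network: 192.76.160.0/19


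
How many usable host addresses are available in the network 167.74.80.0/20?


Host bits = 32 - 20 = 12
Total addresses = 2^12 = 4096
Usable = total - 2 (network and broadcast)
Usable hosts: 4094


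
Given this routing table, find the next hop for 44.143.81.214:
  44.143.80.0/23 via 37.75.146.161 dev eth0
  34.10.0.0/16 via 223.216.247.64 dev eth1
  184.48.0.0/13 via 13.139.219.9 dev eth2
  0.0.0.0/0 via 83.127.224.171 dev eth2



Longest prefix match for 44.143.81.214:
  /23 44.143.80.0: MATCH
  /16 34.10.0.0: no
  /13 184.48.0.0: no
  /0 0.0.0.0: MATCH
Selected: next-hop 37.75.146.161 via eth0 (matched /23)


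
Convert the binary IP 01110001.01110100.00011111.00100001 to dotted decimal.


01110001 = 113
01110100 = 116
00011111 = 31
00100001 = 33
IP: 113.116.31.33


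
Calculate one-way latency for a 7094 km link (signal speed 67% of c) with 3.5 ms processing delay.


Speed = 0.67 * 3e5 km/s = 201000 km/s
Propagation delay = 7094 / 201000 = 0.0353 s = 35.2935 ms
Processing delay = 3.5 ms
Total one-way latency = 38.7935 ms


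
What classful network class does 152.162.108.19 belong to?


First octet: 152
Binary: 10011000
10xxxxxx -> Class B (128-191)
Class B, default mask 255.255.0.0 (/16)


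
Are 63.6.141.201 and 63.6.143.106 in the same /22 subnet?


Mask: 255.255.252.0
63.6.141.201 AND mask = 63.6.140.0
63.6.143.106 AND mask = 63.6.140.0
Yes, same subnet (63.6.140.0)


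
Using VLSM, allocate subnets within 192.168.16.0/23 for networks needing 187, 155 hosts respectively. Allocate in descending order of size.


187 hosts -> /24 (254 usable): 192.168.16.0/24
155 hosts -> /24 (254 usable): 192.168.17.0/24
Allocation: 192.168.16.0/24 (187 hosts, 254 usable); 192.168.17.0/24 (155 hosts, 254 usable)


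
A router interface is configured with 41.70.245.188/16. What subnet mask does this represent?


/16 means 16 network bits, 16 host bits
Binary: 11111111111111110000000000000000
Mask: 255.255.0.0


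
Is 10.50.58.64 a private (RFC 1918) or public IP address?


RFC 1918 private ranges:
  10.0.0.0/8 (10.0.0.0 - 10.255.255.255)
  172.16.0.0/12 (172.16.0.0 - 172.31.255.255)
  192.168.0.0/16 (192.168.0.0 - 192.168.255.255)
Private (in 10.0.0.0/8)


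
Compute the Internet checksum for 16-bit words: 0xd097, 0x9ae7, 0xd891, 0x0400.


Sum all words (with carry folding):
+ 0xd097 = 0xd097
+ 0x9ae7 = 0x6b7f
+ 0xd891 = 0x4411
+ 0x0400 = 0x4811
One's complement: ~0x4811
Checksum = 0xb7ee


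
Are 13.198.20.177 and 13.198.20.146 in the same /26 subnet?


Mask: 255.255.255.192
13.198.20.177 AND mask = 13.198.20.128
13.198.20.146 AND mask = 13.198.20.128
Yes, same subnet (13.198.20.128)


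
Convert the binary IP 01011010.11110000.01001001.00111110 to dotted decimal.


01011010 = 90
11110000 = 240
01001001 = 73
00111110 = 62
IP: 90.240.73.62


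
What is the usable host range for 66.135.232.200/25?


Network: 66.135.232.128
Broadcast: 66.135.232.255
First usable = network + 1
Last usable = broadcast - 1
Range: 66.135.232.129 to 66.135.232.254


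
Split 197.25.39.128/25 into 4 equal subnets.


New prefix = 25 + 2 = 27
Each subnet has 32 addresses
  197.25.39.128/27
  197.25.39.160/27
  197.25.39.192/27
  197.25.39.224/27
Subnets: 197.25.39.128/27, 197.25.39.160/27, 197.25.39.192/27, 197.25.39.224/27


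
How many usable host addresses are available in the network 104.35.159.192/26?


Host bits = 32 - 26 = 6
Total addresses = 2^6 = 64
Usable = total - 2 (network and broadcast)
Usable hosts: 62


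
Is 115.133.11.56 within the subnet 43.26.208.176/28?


Subnet network: 43.26.208.176
Test IP AND mask: 115.133.11.48
No, 115.133.11.56 is not in 43.26.208.176/28


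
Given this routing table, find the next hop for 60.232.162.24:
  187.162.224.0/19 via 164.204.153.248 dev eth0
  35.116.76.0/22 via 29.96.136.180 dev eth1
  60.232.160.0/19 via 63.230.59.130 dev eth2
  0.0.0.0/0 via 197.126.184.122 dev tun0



Longest prefix match for 60.232.162.24:
  /19 187.162.224.0: no
  /22 35.116.76.0: no
  /19 60.232.160.0: MATCH
  /0 0.0.0.0: MATCH
Selected: next-hop 63.230.59.130 via eth2 (matched /19)


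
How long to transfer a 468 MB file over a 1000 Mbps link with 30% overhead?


Effective throughput = 1000 * (1 - 30/100) = 700 Mbps
File size in Mb = 468 * 8 = 3744 Mb
Time = 3744 / 700
Time = 5.3486 seconds


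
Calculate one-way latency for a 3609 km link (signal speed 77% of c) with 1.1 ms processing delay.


Speed = 0.77 * 3e5 km/s = 231000 km/s
Propagation delay = 3609 / 231000 = 0.0156 s = 15.6234 ms
Processing delay = 1.1 ms
Total one-way latency = 16.7234 ms


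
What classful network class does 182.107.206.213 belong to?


First octet: 182
Binary: 10110110
10xxxxxx -> Class B (128-191)
Class B, default mask 255.255.0.0 (/16)


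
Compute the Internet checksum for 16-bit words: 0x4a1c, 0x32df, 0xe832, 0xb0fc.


Sum all words (with carry folding):
+ 0x4a1c = 0x4a1c
+ 0x32df = 0x7cfb
+ 0xe832 = 0x652e
+ 0xb0fc = 0x162b
One's complement: ~0x162b
Checksum = 0xe9d4


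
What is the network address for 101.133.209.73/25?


IP:   01100101.10000101.11010001.01001001
Mask: 11111111.11111111.11111111.10000000
AND operation:
Net:  01100101.10000101.11010001.00000000
Network: 101.133.209.0/25


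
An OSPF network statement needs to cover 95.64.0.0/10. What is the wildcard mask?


Subnet mask: 255.192.0.0
Wildcard = 255.255.255.255 - subnet mask
255 - 255 = 0
255 - 192 = 63
255 - 0 = 255
255 - 0 = 255
Wildcard: 0.63.255.255


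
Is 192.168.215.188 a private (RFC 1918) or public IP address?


RFC 1918 private ranges:
  10.0.0.0/8 (10.0.0.0 - 10.255.255.255)
  172.16.0.0/12 (172.16.0.0 - 172.31.255.255)
  192.168.0.0/16 (192.168.0.0 - 192.168.255.255)
Private (in 192.168.0.0/16)


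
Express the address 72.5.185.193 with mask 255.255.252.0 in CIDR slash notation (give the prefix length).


Binary: 11111111.11111111.11111100.00000000
Count leading 1s
Prefix: /22


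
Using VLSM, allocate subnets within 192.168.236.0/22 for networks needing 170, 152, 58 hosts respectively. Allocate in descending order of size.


170 hosts -> /24 (254 usable): 192.168.236.0/24
152 hosts -> /24 (254 usable): 192.168.237.0/24
58 hosts -> /26 (62 usable): 192.168.238.0/26
Allocation: 192.168.236.0/24 (170 hosts, 254 usable); 192.168.237.0/24 (152 hosts, 254 usable); 192.168.238.0/26 (58 hosts, 62 usable)


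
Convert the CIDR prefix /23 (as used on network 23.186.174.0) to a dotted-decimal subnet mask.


/23 means 23 network bits, 9 host bits
Binary: 11111111111111111111111000000000
Mask: 255.255.254.0


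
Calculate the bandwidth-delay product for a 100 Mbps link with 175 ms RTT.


BDP = bandwidth * RTT
= 100 Mbps * 175 ms
= 100 * 1e6 * 175 / 1000 bits
= 17500000 bits
= 2187500 bytes
= 2136.2305 KB
BDP = 17500000 bits (2187500 bytes)


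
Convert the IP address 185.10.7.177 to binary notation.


185 = 10111001
10 = 00001010
7 = 00000111
177 = 10110001
Binary: 10111001.00001010.00000111.10110001


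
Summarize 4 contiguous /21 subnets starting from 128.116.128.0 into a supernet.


Original prefix: /21
Number of subnets: 4 = 2^2
New prefix = 21 - 2 = 19
Supernet: 128.116.128.0/19


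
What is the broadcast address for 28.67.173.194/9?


Network: 28.0.0.0/9
Host bits = 23
Set all host bits to 1:
Broadcast: 28.127.255.255


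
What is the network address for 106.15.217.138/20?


IP:   01101010.00001111.11011001.10001010
Mask: 11111111.11111111.11110000.00000000
AND operation:
Net:  01101010.00001111.11010000.00000000
Network: 106.15.208.0/20


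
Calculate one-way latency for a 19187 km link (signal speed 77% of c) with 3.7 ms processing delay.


Speed = 0.77 * 3e5 km/s = 231000 km/s
Propagation delay = 19187 / 231000 = 0.0831 s = 83.0606 ms
Processing delay = 3.7 ms
Total one-way latency = 86.7606 ms


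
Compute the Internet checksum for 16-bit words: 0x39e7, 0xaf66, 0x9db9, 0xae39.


Sum all words (with carry folding):
+ 0x39e7 = 0x39e7
+ 0xaf66 = 0xe94d
+ 0x9db9 = 0x8707
+ 0xae39 = 0x3541
One's complement: ~0x3541
Checksum = 0xcabe
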